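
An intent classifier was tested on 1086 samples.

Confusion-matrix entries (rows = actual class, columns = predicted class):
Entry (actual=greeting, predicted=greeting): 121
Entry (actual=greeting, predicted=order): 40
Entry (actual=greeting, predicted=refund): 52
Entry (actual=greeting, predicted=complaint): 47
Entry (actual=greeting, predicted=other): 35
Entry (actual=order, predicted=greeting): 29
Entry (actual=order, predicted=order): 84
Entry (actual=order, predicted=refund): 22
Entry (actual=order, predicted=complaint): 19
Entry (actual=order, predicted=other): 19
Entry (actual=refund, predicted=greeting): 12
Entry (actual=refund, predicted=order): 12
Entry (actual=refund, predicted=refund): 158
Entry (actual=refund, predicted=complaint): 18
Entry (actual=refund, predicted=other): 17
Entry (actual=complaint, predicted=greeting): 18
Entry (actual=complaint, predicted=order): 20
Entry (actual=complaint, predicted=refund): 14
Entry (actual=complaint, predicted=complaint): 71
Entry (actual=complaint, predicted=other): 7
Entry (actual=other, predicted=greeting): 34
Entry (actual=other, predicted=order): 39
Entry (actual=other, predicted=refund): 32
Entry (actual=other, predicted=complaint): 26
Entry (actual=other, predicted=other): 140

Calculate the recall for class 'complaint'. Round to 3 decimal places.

One-vs-rest for 'complaint': TP = diagonal; FP = other classes predicted 'complaint'; FN = 'complaint' predicted as other.
recall = TP/(TP+FN).
complaint: TP=71, FN=18+20+14+7=59 → 71/130 = 0.5462

0.546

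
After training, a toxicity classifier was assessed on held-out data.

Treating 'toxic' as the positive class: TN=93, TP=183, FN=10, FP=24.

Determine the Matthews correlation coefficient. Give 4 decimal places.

0.7647

MCC = (TP·TN − FP·FN) / √((TP+FP)(TP+FN)(TN+FP)(TN+FN))
Numerator = 183·93 − 24·10 = 16779
Denominator = √(207·193·117·103) = √481449501 = 21941.9575
MCC = 16779 / 21941.9575 = 0.7647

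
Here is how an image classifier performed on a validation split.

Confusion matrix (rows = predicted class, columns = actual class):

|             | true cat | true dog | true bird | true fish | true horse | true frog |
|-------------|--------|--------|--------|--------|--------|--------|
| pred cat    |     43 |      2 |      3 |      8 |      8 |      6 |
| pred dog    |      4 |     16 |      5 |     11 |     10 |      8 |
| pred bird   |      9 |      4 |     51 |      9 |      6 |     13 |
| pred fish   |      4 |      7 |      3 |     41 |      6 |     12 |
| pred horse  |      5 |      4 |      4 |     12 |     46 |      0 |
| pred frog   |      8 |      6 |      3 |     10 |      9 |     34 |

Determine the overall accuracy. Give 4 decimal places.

Accuracy = trace / total = (43+16+51+41+46+34=231) / 430 = 231/430 = 0.5372

0.5372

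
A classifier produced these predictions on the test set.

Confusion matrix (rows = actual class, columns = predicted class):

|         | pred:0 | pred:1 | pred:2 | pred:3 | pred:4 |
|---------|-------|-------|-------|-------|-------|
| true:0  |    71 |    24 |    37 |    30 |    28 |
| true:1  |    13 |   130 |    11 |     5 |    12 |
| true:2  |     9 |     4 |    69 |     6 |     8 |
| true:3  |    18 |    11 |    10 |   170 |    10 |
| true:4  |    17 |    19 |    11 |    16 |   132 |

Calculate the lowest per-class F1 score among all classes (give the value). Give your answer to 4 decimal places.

Per-class F1 score (2·TP/(2·TP+FP+FN)):
  0: TP=71, FP=13+9+18+17=57, FN=24+37+30+28=119 → 142/318 = 0.44654
  1: TP=130, FP=24+4+11+19=58, FN=13+11+5+12=41 → 260/359 = 0.72423
  2: TP=69, FP=37+11+10+11=69, FN=9+4+6+8=27 → 138/234 = 0.58974
  3: TP=170, FP=30+5+6+16=57, FN=18+11+10+10=49 → 340/446 = 0.76233
  4: TP=132, FP=28+12+8+10=58, FN=17+19+11+16=63 → 264/385 = 0.68571
Lowest is class '0' with F1 score = 0.4465.

0.4465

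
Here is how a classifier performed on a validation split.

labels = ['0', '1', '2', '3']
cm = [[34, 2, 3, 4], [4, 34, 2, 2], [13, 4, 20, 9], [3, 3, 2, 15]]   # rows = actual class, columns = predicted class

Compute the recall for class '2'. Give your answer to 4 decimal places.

Treat '2' as positive and all other classes as negative.
recall = TP/(TP+FN).
2: TP=20, FN=13+4+9=26 → 20/46 = 0.43478

0.4348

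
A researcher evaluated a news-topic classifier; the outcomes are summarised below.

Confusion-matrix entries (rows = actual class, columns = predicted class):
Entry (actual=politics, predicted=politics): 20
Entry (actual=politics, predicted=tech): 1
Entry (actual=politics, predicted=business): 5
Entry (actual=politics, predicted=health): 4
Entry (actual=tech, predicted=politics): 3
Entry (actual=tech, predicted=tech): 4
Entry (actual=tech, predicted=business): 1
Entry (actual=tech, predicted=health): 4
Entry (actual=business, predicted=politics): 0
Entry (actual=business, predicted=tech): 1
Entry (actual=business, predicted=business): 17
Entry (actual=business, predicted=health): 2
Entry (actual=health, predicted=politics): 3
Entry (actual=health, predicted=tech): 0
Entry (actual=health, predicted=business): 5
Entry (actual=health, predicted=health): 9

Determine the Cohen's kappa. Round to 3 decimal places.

0.492

Observed agreement pₒ = trace/N = 50/79 = 0.6329
Expected agreement pₑ = Σ (rowᵢ·colᵢ)/N² = (30·26 + 12·6 + 20·28 + 17·19)/79² = 0.2780
κ = (pₒ − pₑ)/(1 − pₑ) = (0.6329 − 0.2780)/(1 − 0.2780) = 0.492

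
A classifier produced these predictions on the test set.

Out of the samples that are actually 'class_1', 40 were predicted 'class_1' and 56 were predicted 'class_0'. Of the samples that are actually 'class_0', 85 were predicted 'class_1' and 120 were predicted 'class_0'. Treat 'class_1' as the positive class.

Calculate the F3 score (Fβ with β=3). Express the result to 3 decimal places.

0.404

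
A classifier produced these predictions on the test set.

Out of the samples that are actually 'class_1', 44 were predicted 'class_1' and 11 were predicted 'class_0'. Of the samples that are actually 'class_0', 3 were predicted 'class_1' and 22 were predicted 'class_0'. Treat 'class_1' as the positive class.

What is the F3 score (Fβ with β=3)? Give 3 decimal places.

0.812

Fβ = (1+β²)·TP / ((1+β²)·TP + β²·FN + FP), with β²=9
= 10·44 / (10·44 + 9·11 + 3) = 0.812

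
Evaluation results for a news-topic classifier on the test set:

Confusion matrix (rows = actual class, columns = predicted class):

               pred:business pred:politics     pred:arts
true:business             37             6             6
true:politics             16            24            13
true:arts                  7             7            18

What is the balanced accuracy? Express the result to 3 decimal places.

Balanced accuracy = mean of per-class recall.
  business: recall = 37/49 = 0.7551
  politics: recall = 24/53 = 0.4528
  arts: recall = 18/32 = 0.5625
Mean = (0.7551 + 0.4528 + 0.5625) / 3 = 0.590

0.590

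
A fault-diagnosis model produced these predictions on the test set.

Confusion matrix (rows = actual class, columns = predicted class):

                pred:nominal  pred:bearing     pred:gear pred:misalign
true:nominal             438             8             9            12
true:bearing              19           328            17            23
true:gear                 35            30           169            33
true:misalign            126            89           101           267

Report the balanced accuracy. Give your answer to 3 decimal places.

0.719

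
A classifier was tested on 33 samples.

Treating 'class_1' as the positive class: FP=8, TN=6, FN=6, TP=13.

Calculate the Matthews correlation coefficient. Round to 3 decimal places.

0.116

MCC = (TP·TN − FP·FN) / √((TP+FP)(TP+FN)(TN+FP)(TN+FN))
Numerator = 13·6 − 8·6 = 30
Denominator = √(21·19·14·12) = √67032 = 258.9054
MCC = 30 / 258.9054 = 0.116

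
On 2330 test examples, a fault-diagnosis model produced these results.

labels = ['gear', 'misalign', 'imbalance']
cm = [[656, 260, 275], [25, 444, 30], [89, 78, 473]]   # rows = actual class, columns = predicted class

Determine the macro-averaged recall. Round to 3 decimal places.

0.727

Per-class recall (TP/(TP+FN)):
  gear: TP=656, FN=260+275=535 → 656/1191 = 0.5508
  misalign: TP=444, FN=25+30=55 → 444/499 = 0.8898
  imbalance: TP=473, FN=89+78=167 → 473/640 = 0.7391
Macro-recall = mean = (0.5508 + 0.8898 + 0.7391) / 3 = 0.727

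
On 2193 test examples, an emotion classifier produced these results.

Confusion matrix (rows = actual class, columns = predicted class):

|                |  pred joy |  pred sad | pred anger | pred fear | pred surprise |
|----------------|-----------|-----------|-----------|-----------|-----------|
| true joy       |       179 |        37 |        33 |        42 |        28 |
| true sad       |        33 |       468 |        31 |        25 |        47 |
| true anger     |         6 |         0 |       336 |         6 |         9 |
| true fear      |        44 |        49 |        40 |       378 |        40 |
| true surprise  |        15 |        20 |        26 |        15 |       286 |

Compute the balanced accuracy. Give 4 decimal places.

0.7506

Balanced accuracy = mean of per-class recall.
  joy: recall = 179/319 = 0.56113
  sad: recall = 468/604 = 0.77483
  anger: recall = 336/357 = 0.94118
  fear: recall = 378/551 = 0.68603
  surprise: recall = 286/362 = 0.79006
Mean = (0.56113 + 0.77483 + 0.94118 + 0.68603 + 0.79006) / 5 = 0.7506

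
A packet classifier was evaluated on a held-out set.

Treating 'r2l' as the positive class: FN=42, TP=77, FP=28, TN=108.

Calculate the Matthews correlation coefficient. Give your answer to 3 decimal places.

0.447

MCC = (TP·TN − FP·FN) / √((TP+FP)(TP+FN)(TN+FP)(TN+FN))
Numerator = 77·108 − 28·42 = 7140
Denominator = √(105·119·136·150) = √254898000 = 15965.5254
MCC = 7140 / 15965.5254 = 0.447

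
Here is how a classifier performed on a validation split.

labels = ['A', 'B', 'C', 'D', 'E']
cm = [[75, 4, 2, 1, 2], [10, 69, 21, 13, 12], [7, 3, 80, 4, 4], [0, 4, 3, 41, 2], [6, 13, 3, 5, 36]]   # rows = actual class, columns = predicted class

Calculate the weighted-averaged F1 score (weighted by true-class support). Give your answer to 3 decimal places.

0.710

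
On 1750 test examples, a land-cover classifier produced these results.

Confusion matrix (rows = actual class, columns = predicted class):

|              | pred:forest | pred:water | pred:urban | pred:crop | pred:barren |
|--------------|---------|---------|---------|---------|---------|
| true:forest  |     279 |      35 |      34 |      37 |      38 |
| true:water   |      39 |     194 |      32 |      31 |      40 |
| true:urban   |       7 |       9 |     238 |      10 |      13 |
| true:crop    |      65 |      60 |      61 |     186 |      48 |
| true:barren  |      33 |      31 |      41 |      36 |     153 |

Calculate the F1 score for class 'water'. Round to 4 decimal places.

0.5835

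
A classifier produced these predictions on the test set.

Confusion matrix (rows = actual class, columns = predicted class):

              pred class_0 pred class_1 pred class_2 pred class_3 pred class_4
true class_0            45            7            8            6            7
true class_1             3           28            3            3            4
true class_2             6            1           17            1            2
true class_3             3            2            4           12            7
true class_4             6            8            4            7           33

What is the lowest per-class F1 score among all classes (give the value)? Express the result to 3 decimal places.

Per-class F1 score (2·TP/(2·TP+FP+FN)):
  class_0: TP=45, FP=3+6+3+6=18, FN=7+8+6+7=28 → 90/136 = 0.6618
  class_1: TP=28, FP=7+1+2+8=18, FN=3+3+3+4=13 → 56/87 = 0.6437
  class_2: TP=17, FP=8+3+4+4=19, FN=6+1+1+2=10 → 34/63 = 0.5397
  class_3: TP=12, FP=6+3+1+7=17, FN=3+2+4+7=16 → 24/57 = 0.4211
  class_4: TP=33, FP=7+4+2+7=20, FN=6+8+4+7=25 → 66/111 = 0.5946
Lowest is class 'class_3' with F1 score = 0.421.

0.421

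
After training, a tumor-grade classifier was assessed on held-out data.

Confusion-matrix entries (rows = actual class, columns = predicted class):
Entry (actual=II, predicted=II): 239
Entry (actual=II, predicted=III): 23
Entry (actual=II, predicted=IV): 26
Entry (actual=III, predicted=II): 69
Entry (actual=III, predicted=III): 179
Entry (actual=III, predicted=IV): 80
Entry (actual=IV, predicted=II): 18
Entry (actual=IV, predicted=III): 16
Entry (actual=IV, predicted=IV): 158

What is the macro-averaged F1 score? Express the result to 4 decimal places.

0.7091

Per-class F1 score (2·TP/(2·TP+FP+FN)):
  II: TP=239, FP=69+18=87, FN=23+26=49 → 478/614 = 0.77850
  III: TP=179, FP=23+16=39, FN=69+80=149 → 358/546 = 0.65568
  IV: TP=158, FP=26+80=106, FN=18+16=34 → 316/456 = 0.69298
Macro-F1 score = mean = (0.77850 + 0.65568 + 0.69298) / 3 = 0.7091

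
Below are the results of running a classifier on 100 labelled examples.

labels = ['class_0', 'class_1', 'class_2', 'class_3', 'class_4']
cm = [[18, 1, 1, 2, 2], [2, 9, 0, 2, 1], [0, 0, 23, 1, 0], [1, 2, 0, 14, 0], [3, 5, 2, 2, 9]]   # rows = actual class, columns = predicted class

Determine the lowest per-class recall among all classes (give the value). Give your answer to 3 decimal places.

0.429

Per-class recall (TP/(TP+FN)):
  class_0: TP=18, FN=1+1+2+2=6 → 18/24 = 0.7500
  class_1: TP=9, FN=2+0+2+1=5 → 9/14 = 0.6429
  class_2: TP=23, FN=0+0+1+0=1 → 23/24 = 0.9583
  class_3: TP=14, FN=1+2+0+0=3 → 14/17 = 0.8235
  class_4: TP=9, FN=3+5+2+2=12 → 9/21 = 0.4286
Lowest is class 'class_4' with recall = 0.429.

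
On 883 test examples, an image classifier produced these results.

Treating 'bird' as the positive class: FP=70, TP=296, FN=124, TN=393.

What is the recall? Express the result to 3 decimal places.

Recall = TP/(TP+FN) = 296/(296+124) = 296/420 = 0.705

0.705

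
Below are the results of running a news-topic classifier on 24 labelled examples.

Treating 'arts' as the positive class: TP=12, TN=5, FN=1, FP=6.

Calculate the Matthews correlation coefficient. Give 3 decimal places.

0.435

MCC = (TP·TN − FP·FN) / √((TP+FP)(TP+FN)(TN+FP)(TN+FN))
Numerator = 12·5 − 6·1 = 54
Denominator = √(18·13·11·6) = √15444 = 124.2739
MCC = 54 / 124.2739 = 0.435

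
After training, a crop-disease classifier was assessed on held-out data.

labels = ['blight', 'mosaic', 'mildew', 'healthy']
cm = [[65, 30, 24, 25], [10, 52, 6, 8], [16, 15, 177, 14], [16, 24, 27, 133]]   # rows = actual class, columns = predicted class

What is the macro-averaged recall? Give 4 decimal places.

0.6495

Per-class recall (TP/(TP+FN)):
  blight: TP=65, FN=30+24+25=79 → 65/144 = 0.45139
  mosaic: TP=52, FN=10+6+8=24 → 52/76 = 0.68421
  mildew: TP=177, FN=16+15+14=45 → 177/222 = 0.79730
  healthy: TP=133, FN=16+24+27=67 → 133/200 = 0.66500
Macro-recall = mean = (0.45139 + 0.68421 + 0.79730 + 0.66500) / 4 = 0.6495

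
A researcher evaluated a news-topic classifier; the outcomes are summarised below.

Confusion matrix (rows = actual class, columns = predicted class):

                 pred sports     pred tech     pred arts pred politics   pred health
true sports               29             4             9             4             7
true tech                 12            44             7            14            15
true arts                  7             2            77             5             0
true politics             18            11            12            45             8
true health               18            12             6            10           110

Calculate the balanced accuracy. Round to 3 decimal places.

Balanced accuracy = mean of per-class recall.
  sports: recall = 29/53 = 0.5472
  tech: recall = 44/92 = 0.4783
  arts: recall = 77/91 = 0.8462
  politics: recall = 45/94 = 0.4787
  health: recall = 110/156 = 0.7051
Mean = (0.5472 + 0.4783 + 0.8462 + 0.4787 + 0.7051) / 5 = 0.611

0.611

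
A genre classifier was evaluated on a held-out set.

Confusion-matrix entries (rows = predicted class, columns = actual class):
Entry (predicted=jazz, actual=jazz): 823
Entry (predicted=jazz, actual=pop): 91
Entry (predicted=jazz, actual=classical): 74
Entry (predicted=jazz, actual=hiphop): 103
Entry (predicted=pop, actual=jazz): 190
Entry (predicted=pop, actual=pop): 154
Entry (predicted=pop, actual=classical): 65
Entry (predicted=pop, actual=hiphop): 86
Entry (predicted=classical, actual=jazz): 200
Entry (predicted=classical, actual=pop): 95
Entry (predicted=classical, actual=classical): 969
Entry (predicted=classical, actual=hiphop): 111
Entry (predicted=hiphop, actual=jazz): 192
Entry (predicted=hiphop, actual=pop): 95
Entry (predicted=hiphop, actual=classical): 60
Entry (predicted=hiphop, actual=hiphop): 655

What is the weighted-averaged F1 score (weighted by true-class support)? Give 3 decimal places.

0.656

Per-class F1 score (2·TP/(2·TP+FP+FN)):
  jazz: TP=823, FP=91+74+103=268, FN=190+200+192=582 → 1646/2496 = 0.6595
  pop: TP=154, FP=190+65+86=341, FN=91+95+95=281 → 308/930 = 0.3312
  classical: TP=969, FP=200+95+111=406, FN=74+65+60=199 → 1938/2543 = 0.7621
  hiphop: TP=655, FP=192+95+60=347, FN=103+86+111=300 → 1310/1957 = 0.6694
Weighted-F1 score = Σ (supportᵢ/N)·F1 scoreᵢ with N=3963: (1405/3963)·0.6595 + (435/3963)·0.3312 + (1168/3963)·0.7621 + (955/3963)·0.6694 = 0.656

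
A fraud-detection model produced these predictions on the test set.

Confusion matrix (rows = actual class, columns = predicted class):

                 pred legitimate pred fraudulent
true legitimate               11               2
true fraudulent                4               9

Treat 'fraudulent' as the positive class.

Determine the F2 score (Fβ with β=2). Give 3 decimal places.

Fβ = (1+β²)·TP / ((1+β²)·TP + β²·FN + FP), with β²=4
= 5·9 / (5·9 + 4·4 + 2) = 0.714

0.714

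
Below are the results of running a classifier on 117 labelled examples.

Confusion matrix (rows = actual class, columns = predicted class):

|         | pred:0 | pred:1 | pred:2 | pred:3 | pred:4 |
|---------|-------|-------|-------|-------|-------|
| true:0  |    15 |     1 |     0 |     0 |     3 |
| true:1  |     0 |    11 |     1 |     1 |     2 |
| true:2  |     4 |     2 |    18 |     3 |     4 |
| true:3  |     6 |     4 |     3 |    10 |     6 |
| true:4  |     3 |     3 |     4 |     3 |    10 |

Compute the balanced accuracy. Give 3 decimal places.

0.577

Balanced accuracy = mean of per-class recall.
  0: recall = 15/19 = 0.7895
  1: recall = 11/15 = 0.7333
  2: recall = 18/31 = 0.5806
  3: recall = 10/29 = 0.3448
  4: recall = 10/23 = 0.4348
Mean = (0.7895 + 0.7333 + 0.5806 + 0.3448 + 0.4348) / 5 = 0.577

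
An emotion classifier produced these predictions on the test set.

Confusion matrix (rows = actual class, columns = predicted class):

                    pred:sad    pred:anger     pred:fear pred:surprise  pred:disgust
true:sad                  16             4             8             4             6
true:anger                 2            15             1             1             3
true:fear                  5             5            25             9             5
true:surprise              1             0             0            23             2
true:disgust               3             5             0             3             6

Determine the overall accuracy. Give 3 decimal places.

0.559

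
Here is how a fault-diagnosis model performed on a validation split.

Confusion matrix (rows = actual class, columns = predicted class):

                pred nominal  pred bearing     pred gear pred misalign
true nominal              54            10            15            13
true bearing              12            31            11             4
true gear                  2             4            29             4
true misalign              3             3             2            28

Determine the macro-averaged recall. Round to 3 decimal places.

0.661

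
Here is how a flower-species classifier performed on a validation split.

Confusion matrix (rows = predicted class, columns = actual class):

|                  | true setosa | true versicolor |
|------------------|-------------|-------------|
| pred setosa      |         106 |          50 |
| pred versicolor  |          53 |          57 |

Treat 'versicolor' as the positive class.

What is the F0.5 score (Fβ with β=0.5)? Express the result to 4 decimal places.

0.5210

Fβ = (1+β²)·TP / ((1+β²)·TP + β²·FN + FP), with β²=1/4
= 1.25·57 / (1.25·57 + 0.25·50 + 53) = 0.5210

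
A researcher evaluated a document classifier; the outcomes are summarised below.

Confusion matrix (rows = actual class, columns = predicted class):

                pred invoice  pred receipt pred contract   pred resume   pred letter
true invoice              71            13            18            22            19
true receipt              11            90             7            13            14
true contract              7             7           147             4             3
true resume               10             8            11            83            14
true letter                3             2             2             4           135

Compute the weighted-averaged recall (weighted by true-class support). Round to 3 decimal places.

Per-class recall (TP/(TP+FN)):
  invoice: TP=71, FN=13+18+22+19=72 → 71/143 = 0.4965
  receipt: TP=90, FN=11+7+13+14=45 → 90/135 = 0.6667
  contract: TP=147, FN=7+7+4+3=21 → 147/168 = 0.8750
  resume: TP=83, FN=10+8+11+14=43 → 83/126 = 0.6587
  letter: TP=135, FN=3+2+2+4=11 → 135/146 = 0.9247
Weighted-recall = Σ (supportᵢ/N)·recallᵢ with N=718: (143/718)·0.4965 + (135/718)·0.6667 + (168/718)·0.8750 + (126/718)·0.6587 + (146/718)·0.9247 = 0.733

0.733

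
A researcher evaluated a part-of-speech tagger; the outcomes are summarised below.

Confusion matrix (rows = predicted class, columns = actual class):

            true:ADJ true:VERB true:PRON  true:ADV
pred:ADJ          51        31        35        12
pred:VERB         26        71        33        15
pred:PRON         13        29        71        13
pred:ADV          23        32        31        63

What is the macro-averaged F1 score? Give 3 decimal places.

0.466

Per-class F1 score (2·TP/(2·TP+FP+FN)):
  ADJ: TP=51, FP=31+35+12=78, FN=26+13+23=62 → 102/242 = 0.4215
  VERB: TP=71, FP=26+33+15=74, FN=31+29+32=92 → 142/308 = 0.4610
  PRON: TP=71, FP=13+29+13=55, FN=35+33+31=99 → 142/296 = 0.4797
  ADV: TP=63, FP=23+32+31=86, FN=12+15+13=40 → 126/252 = 0.5000
Macro-F1 score = mean = (0.4215 + 0.4610 + 0.4797 + 0.5000) / 4 = 0.466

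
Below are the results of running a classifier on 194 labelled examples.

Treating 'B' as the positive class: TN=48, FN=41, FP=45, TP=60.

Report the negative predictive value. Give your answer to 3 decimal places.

0.539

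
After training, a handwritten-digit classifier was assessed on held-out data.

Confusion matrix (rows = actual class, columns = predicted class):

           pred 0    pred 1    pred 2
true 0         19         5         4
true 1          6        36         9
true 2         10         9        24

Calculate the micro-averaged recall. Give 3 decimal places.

Micro-averaging pools counts across classes: ΣTP=79, ΣFP=43, ΣFN=43.
Micro-recall = TP/(TP+FN) on pooled counts = 0.648 (equals overall accuracy in single-label multiclass).

0.648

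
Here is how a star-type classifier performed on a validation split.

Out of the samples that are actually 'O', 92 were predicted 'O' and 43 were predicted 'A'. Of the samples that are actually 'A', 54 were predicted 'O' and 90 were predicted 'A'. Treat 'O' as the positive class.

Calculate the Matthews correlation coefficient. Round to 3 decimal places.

0.307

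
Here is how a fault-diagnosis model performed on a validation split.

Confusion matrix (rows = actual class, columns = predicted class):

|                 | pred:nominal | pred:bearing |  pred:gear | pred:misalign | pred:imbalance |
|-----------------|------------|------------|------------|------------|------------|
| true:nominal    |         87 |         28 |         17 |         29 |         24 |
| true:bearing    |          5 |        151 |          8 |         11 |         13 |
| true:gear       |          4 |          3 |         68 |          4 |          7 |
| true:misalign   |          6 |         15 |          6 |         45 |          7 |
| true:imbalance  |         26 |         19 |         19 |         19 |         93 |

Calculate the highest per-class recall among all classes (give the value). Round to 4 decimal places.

0.8032

Per-class recall (TP/(TP+FN)):
  nominal: TP=87, FN=28+17+29+24=98 → 87/185 = 0.47027
  bearing: TP=151, FN=5+8+11+13=37 → 151/188 = 0.80319
  gear: TP=68, FN=4+3+4+7=18 → 68/86 = 0.79070
  misalign: TP=45, FN=6+15+6+7=34 → 45/79 = 0.56962
  imbalance: TP=93, FN=26+19+19+19=83 → 93/176 = 0.52841
Highest is class 'bearing' with recall = 0.8032.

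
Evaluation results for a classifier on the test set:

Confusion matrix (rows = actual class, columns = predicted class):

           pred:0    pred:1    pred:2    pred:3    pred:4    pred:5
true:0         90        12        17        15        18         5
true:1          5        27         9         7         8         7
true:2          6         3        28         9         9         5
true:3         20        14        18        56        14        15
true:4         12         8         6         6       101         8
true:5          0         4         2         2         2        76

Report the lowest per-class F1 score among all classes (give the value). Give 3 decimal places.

0.400

Per-class F1 score (2·TP/(2·TP+FP+FN)):
  0: TP=90, FP=5+6+20+12+0=43, FN=12+17+15+18+5=67 → 180/290 = 0.6207
  1: TP=27, FP=12+3+14+8+4=41, FN=5+9+7+8+7=36 → 54/131 = 0.4122
  2: TP=28, FP=17+9+18+6+2=52, FN=6+3+9+9+5=32 → 56/140 = 0.4000
  3: TP=56, FP=15+7+9+6+2=39, FN=20+14+18+14+15=81 → 112/232 = 0.4828
  4: TP=101, FP=18+8+9+14+2=51, FN=12+8+6+6+8=40 → 202/293 = 0.6894
  5: TP=76, FP=5+7+5+15+8=40, FN=0+4+2+2+2=10 → 152/202 = 0.7525
Lowest is class '2' with F1 score = 0.400.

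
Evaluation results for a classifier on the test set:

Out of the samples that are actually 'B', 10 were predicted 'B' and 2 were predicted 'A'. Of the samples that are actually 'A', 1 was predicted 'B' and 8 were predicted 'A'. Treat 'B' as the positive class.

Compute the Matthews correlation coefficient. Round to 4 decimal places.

0.7156

MCC = (TP·TN − FP·FN) / √((TP+FP)(TP+FN)(TN+FP)(TN+FN))
Numerator = 10·8 − 1·2 = 78
Denominator = √(11·12·9·10) = √11880 = 108.9954
MCC = 78 / 108.9954 = 0.7156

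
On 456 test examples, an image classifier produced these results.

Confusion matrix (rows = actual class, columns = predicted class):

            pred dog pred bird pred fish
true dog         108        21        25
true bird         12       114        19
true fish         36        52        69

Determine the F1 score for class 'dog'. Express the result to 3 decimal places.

0.697

Treat 'dog' as positive and all other classes as negative.
F1 score = 2·TP/(2·TP+FP+FN).
dog: TP=108, FP=12+36=48, FN=21+25=46 → 216/310 = 0.6968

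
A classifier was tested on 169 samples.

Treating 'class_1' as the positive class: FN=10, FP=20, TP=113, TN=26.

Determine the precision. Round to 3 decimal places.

Precision = TP/(TP+FP) = 113/(113+20) = 113/133 = 0.850

0.850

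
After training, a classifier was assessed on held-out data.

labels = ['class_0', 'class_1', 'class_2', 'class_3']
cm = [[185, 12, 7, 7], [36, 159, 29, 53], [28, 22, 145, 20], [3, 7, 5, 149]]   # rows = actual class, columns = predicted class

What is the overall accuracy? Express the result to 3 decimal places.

Accuracy = trace / total = (185+159+145+149=638) / 867 = 638/867 = 0.736

0.736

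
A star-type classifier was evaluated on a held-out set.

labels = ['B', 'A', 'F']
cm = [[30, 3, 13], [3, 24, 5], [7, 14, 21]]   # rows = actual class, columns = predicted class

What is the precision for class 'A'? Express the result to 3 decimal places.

0.585

Treat 'A' as positive and all other classes as negative.
precision = TP/(TP+FP).
A: TP=24, FP=3+14=17 → 24/41 = 0.5854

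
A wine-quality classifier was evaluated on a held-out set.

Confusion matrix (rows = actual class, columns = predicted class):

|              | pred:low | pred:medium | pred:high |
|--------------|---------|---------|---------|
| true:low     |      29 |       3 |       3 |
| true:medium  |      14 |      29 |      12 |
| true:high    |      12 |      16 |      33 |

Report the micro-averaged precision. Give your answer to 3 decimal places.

0.603

Micro-averaging pools counts across classes: ΣTP=91, ΣFP=60, ΣFN=60.
Micro-precision = TP/(TP+FP) on pooled counts = 0.603 (equals overall accuracy in single-label multiclass).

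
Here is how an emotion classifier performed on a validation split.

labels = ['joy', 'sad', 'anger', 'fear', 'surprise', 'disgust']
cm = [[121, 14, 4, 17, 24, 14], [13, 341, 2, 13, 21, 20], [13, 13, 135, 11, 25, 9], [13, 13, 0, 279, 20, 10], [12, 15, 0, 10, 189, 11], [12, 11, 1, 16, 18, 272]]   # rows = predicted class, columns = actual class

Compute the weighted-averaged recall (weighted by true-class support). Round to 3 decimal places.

0.781

Per-class recall (TP/(TP+FN)):
  joy: TP=121, FN=13+13+13+12+12=63 → 121/184 = 0.6576
  sad: TP=341, FN=14+13+13+15+11=66 → 341/407 = 0.8378
  anger: TP=135, FN=4+2+0+0+1=7 → 135/142 = 0.9507
  fear: TP=279, FN=17+13+11+10+16=67 → 279/346 = 0.8064
  surprise: TP=189, FN=24+21+25+20+18=108 → 189/297 = 0.6364
  disgust: TP=272, FN=14+20+9+10+11=64 → 272/336 = 0.8095
Weighted-recall = Σ (supportᵢ/N)·recallᵢ with N=1712: (184/1712)·0.6576 + (407/1712)·0.8378 + (142/1712)·0.9507 + (346/1712)·0.8064 + (297/1712)·0.6364 + (336/1712)·0.8095 = 0.781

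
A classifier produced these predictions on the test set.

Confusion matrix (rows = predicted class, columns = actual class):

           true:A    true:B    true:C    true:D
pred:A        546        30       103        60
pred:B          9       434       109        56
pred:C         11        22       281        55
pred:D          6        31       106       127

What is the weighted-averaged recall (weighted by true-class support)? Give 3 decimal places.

0.699

Per-class recall (TP/(TP+FN)):
  A: TP=546, FN=9+11+6=26 → 546/572 = 0.9545
  B: TP=434, FN=30+22+31=83 → 434/517 = 0.8395
  C: TP=281, FN=103+109+106=318 → 281/599 = 0.4691
  D: TP=127, FN=60+56+55=171 → 127/298 = 0.4262
Weighted-recall = Σ (supportᵢ/N)·recallᵢ with N=1986: (572/1986)·0.9545 + (517/1986)·0.8395 + (599/1986)·0.4691 + (298/1986)·0.4262 = 0.699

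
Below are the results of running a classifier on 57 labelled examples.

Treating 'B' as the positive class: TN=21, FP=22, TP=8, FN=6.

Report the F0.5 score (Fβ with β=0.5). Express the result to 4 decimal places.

0.2985

Fβ = (1+β²)·TP / ((1+β²)·TP + β²·FN + FP), with β²=1/4
= 1.25·8 / (1.25·8 + 0.25·6 + 22) = 0.2985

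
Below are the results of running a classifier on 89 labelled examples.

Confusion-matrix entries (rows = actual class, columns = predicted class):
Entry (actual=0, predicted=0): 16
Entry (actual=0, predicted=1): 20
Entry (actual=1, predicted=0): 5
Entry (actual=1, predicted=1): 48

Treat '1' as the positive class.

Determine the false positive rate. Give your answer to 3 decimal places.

0.556

FPR = FP/(FP+TN) = 20/(20+16) = 0.556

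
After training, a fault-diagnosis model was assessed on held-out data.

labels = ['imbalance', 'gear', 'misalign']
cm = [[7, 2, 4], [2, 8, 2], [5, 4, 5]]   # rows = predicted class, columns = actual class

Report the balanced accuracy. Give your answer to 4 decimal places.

0.5087

Balanced accuracy = mean of per-class recall.
  imbalance: recall = 7/14 = 0.50000
  gear: recall = 8/14 = 0.57143
  misalign: recall = 5/11 = 0.45455
Mean = (0.50000 + 0.57143 + 0.45455) / 3 = 0.5087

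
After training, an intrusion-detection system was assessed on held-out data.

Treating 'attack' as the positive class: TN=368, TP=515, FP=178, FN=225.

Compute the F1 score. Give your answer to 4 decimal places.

0.7188

Precision = TP/(TP+FP) = 515/693 = 0.7431
Recall = TP/(TP+FN) = 515/740 = 0.6959
F1 = 2·TP/(2·TP+FP+FN) = 1030/1433 = 0.7188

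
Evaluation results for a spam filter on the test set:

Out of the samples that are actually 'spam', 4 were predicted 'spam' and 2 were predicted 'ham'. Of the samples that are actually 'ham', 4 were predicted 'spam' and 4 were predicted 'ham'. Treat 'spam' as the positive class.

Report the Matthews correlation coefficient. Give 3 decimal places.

0.167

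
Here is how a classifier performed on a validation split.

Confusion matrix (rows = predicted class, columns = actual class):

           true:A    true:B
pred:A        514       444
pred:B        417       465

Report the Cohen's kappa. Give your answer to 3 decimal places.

Observed agreement pₒ = trace/N = 979/1840 = 0.5321
Expected agreement pₑ = Σ (rowᵢ·colᵢ)/N² = (931·958 + 909·882)/1840² = 0.5002
κ = (pₒ − pₑ)/(1 − pₑ) = (0.5321 − 0.5002)/(1 − 0.5002) = 0.064

0.064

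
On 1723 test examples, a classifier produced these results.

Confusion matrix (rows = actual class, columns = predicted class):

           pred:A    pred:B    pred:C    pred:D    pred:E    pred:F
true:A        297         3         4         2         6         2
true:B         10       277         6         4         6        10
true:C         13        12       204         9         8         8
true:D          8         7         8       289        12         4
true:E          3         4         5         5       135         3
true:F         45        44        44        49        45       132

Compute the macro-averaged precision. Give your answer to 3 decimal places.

Per-class precision (TP/(TP+FP)):
  A: TP=297, FP=10+13+8+3+45=79 → 297/376 = 0.7899
  B: TP=277, FP=3+12+7+4+44=70 → 277/347 = 0.7983
  C: TP=204, FP=4+6+8+5+44=67 → 204/271 = 0.7528
  D: TP=289, FP=2+4+9+5+49=69 → 289/358 = 0.8073
  E: TP=135, FP=6+6+8+12+45=77 → 135/212 = 0.6368
  F: TP=132, FP=2+10+8+4+3=27 → 132/159 = 0.8302
Macro-precision = mean = (0.7899 + 0.7983 + 0.7528 + 0.8073 + 0.6368 + 0.8302) / 6 = 0.769

0.769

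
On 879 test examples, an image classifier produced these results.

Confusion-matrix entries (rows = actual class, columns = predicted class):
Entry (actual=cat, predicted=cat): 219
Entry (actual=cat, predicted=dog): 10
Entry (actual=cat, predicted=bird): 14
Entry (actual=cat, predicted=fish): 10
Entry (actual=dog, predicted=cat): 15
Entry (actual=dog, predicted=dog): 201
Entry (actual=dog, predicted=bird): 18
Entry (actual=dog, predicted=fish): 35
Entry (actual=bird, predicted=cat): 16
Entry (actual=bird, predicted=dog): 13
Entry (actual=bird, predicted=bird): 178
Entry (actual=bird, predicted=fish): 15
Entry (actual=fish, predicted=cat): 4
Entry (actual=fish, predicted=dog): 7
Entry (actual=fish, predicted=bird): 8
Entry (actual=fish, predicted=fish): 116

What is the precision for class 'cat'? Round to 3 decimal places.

0.862

Treat 'cat' as positive and all other classes as negative.
precision = TP/(TP+FP).
cat: TP=219, FP=15+16+4=35 → 219/254 = 0.8622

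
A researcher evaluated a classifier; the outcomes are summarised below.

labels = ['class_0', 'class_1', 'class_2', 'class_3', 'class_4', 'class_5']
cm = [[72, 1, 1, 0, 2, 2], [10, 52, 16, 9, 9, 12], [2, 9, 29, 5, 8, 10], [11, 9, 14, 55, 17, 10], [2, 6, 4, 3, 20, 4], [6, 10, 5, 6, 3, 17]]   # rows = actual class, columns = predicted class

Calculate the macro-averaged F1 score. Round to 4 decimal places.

0.5128

Per-class F1 score (2·TP/(2·TP+FP+FN)):
  class_0: TP=72, FP=10+2+11+2+6=31, FN=1+1+0+2+2=6 → 144/181 = 0.79558
  class_1: TP=52, FP=1+9+9+6+10=35, FN=10+16+9+9+12=56 → 104/195 = 0.53333
  class_2: TP=29, FP=1+16+14+4+5=40, FN=2+9+5+8+10=34 → 58/132 = 0.43939
  class_3: TP=55, FP=0+9+5+3+6=23, FN=11+9+14+17+10=61 → 110/194 = 0.56701
  class_4: TP=20, FP=2+9+8+17+3=39, FN=2+6+4+3+4=19 → 40/98 = 0.40816
  class_5: TP=17, FP=2+12+10+10+4=38, FN=6+10+5+6+3=30 → 34/102 = 0.33333
Macro-F1 score = mean = (0.79558 + 0.53333 + 0.43939 + 0.56701 + 0.40816 + 0.33333) / 6 = 0.5128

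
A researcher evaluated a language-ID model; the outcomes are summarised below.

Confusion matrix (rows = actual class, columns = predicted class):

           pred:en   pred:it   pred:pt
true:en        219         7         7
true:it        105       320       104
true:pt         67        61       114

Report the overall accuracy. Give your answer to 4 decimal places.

Accuracy = trace / total = (219+320+114=653) / 1004 = 653/1004 = 0.6504

0.6504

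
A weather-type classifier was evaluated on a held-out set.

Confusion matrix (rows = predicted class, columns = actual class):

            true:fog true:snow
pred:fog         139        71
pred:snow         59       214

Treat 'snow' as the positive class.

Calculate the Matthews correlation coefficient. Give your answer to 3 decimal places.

0.449

MCC = (TP·TN − FP·FN) / √((TP+FP)(TP+FN)(TN+FP)(TN+FN))
Numerator = 214·139 − 59·71 = 25557
Denominator = √(273·285·198·210) = √3235131900 = 56878.2199
MCC = 25557 / 56878.2199 = 0.449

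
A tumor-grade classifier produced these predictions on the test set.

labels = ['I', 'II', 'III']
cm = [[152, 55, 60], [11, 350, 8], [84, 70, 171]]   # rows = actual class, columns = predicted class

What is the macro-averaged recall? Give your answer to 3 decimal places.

Per-class recall (TP/(TP+FN)):
  I: TP=152, FN=55+60=115 → 152/267 = 0.5693
  II: TP=350, FN=11+8=19 → 350/369 = 0.9485
  III: TP=171, FN=84+70=154 → 171/325 = 0.5262
Macro-recall = mean = (0.5693 + 0.9485 + 0.5262) / 3 = 0.681

0.681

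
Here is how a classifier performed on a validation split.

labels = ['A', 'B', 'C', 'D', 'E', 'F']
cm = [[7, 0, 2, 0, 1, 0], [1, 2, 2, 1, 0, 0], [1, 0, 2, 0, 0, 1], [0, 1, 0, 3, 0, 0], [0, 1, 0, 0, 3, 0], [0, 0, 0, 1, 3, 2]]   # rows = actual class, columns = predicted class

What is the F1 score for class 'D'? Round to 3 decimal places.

0.667

Treat 'D' as positive and all other classes as negative.
F1 score = 2·TP/(2·TP+FP+FN).
D: TP=3, FP=0+1+0+0+1=2, FN=0+1+0+0+0=1 → 6/9 = 0.6667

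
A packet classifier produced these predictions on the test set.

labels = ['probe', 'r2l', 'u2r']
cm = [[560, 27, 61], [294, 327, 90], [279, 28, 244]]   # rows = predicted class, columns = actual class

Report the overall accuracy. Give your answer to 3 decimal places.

Accuracy = trace / total = (560+327+244=1131) / 1910 = 1131/1910 = 0.592

0.592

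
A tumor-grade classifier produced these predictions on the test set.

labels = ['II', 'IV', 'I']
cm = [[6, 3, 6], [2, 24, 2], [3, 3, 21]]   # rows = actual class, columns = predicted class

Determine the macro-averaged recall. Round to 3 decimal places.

0.678

Per-class recall (TP/(TP+FN)):
  II: TP=6, FN=3+6=9 → 6/15 = 0.4000
  IV: TP=24, FN=2+2=4 → 24/28 = 0.8571
  I: TP=21, FN=3+3=6 → 21/27 = 0.7778
Macro-recall = mean = (0.4000 + 0.8571 + 0.7778) / 3 = 0.678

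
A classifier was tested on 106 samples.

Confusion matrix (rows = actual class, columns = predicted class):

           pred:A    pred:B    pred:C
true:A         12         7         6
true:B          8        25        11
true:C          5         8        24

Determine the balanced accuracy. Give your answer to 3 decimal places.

0.566

Balanced accuracy = mean of per-class recall.
  A: recall = 12/25 = 0.4800
  B: recall = 25/44 = 0.5682
  C: recall = 24/37 = 0.6486
Mean = (0.4800 + 0.5682 + 0.6486) / 3 = 0.566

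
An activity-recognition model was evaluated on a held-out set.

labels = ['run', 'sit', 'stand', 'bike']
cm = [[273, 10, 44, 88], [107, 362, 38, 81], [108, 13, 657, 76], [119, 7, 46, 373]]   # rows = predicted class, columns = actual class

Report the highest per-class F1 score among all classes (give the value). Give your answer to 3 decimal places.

0.802

Per-class F1 score (2·TP/(2·TP+FP+FN)):
  run: TP=273, FP=10+44+88=142, FN=107+108+119=334 → 546/1022 = 0.5342
  sit: TP=362, FP=107+38+81=226, FN=10+13+7=30 → 724/980 = 0.7388
  stand: TP=657, FP=108+13+76=197, FN=44+38+46=128 → 1314/1639 = 0.8017
  bike: TP=373, FP=119+7+46=172, FN=88+81+76=245 → 746/1163 = 0.6414
Highest is class 'stand' with F1 score = 0.802.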